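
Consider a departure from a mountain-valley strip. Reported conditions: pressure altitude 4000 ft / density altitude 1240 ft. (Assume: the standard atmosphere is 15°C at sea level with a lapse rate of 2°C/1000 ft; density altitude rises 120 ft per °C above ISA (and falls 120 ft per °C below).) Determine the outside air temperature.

-16°C

Density altitude − pressure altitude = 1240 − 4000 = -2760 ft.
At 120 ft/°C that is an ISA deviation of -2760/120 = -23°C.
ISA temperature at 4000 ft = 15 − 2 × (4000/1000) = 7°C.
OAT = ISA + deviation = 7 + (-23) = -16°C.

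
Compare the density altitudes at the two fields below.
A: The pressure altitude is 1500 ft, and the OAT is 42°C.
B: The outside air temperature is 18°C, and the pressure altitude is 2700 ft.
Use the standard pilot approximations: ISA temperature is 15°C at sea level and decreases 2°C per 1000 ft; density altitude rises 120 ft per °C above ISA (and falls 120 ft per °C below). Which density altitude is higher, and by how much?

A by 1392 ft

A: ISA temp = 12°C, deviation +30°C, DA = 1500 + 120 × 30 = 5100 ft.
B: ISA temp = 9.6°C, deviation +8.4°C, DA = 2700 + 120 × 8.4 = 3708 ft.
A is higher by 5100 − 3708 = 1392 ft.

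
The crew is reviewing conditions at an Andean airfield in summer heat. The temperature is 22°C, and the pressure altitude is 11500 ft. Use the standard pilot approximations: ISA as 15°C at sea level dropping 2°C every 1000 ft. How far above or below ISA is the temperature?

ISA+30°C

ISA temperature at 11500 ft = 15 − 2 × (11500/1000) = -8°C.
Deviation = OAT − ISA = 22 − (-8) = +30°C.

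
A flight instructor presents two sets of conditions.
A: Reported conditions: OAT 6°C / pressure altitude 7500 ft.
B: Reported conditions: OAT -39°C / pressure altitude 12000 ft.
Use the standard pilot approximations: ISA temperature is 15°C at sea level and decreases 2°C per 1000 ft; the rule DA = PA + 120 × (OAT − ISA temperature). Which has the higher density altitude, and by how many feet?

A: ISA temp = 0°C, deviation +6°C, DA = 7500 + 120 × 6 = 8220 ft.
B: ISA temp = -9°C, deviation -30°C, DA = 12000 + 120 × (-30) = 8400 ft.
B is higher by 8400 − 8220 = 180 ft.

B by 180 ft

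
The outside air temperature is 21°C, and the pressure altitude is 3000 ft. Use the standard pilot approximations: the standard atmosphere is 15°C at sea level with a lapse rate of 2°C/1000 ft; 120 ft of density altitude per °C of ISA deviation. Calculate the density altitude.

4440 ft

ISA temperature at 3000 ft = 15 − 2 × (3000/1000) = 9°C.
ISA deviation = 21 − 9 = +12°C.
Density altitude = 3000 + 120 × (12) = 3000 + (+1440) = 4440 ft.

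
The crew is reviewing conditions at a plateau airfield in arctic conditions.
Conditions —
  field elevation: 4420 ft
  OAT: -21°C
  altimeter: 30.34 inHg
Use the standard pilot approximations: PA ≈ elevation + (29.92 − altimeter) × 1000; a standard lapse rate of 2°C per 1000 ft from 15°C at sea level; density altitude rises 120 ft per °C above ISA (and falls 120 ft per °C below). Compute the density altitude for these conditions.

640 ft

Pressure altitude = 4420 + (29.92 − 30.34) × 1000 = 4420 + (-420) = 4000 ft.
ISA temperature at 4000 ft = 15 − 2 × (4000/1000) = 7°C.
ISA deviation = -21 − 7 = -28°C.
Density altitude = 4000 + 120 × (-28) = 640 ft.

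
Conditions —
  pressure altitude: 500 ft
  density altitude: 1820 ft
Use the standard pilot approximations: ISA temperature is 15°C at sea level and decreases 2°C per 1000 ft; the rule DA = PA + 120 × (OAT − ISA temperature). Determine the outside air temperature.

Density altitude − pressure altitude = 1820 − 500 = +1320 ft.
At 120 ft/°C that is an ISA deviation of 1320/120 = +11°C.
ISA temperature at 500 ft = 15 − 2 × (500/1000) = 14°C.
OAT = ISA + deviation = 14 + (+11) = 25°C.

25°C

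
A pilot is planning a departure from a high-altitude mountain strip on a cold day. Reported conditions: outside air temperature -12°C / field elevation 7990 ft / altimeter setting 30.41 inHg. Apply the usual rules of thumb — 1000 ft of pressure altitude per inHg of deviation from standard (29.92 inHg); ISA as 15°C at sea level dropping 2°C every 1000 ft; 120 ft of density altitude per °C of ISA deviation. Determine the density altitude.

Pressure altitude = 7990 + (29.92 − 30.41) × 1000 = 7990 + (-490) = 7500 ft.
ISA temperature at 7500 ft = 15 − 2 × (7500/1000) = 0°C.
ISA deviation = -12 − 0 = -12°C.
Density altitude = 7500 + 120 × (-12) = 6060 ft.

6060 ft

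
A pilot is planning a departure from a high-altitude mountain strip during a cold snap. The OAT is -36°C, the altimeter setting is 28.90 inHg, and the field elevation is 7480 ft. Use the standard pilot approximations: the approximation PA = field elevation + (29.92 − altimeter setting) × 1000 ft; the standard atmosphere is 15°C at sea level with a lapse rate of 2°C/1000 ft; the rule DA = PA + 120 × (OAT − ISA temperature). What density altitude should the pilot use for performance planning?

Pressure altitude = 7480 + (29.92 − 28.90) × 1000 = 7480 + (+1020) = 8500 ft.
ISA temperature at 8500 ft = 15 − 2 × (8500/1000) = -2°C.
ISA deviation = -36 − (-2) = -34°C.
Density altitude = 8500 + 120 × (-34) = 4420 ft.

4420 ft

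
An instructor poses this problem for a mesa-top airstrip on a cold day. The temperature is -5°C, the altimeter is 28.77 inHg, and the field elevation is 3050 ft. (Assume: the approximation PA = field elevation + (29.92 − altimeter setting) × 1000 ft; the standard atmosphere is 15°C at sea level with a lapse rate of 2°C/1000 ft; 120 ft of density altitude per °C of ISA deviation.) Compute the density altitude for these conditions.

2808 ft

Pressure altitude = 3050 + (29.92 − 28.77) × 1000 = 3050 + (+1150) = 4200 ft.
ISA temperature at 4200 ft = 15 − 2 × (4200/1000) = 6.6°C.
ISA deviation = -5 − 6.6 = -11.6°C.
Density altitude = 4200 + 120 × (-11.6) = 2808 ft.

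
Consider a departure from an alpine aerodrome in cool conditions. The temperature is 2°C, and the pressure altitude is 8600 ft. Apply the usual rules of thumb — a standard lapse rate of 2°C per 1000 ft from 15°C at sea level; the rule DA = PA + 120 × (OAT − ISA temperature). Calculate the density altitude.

9104 ft

ISA temperature at 8600 ft = 15 − 2 × (8600/1000) = -2.2°C.
ISA deviation = 2 − (-2.2) = +4.2°C.
Density altitude = 8600 + 120 × (4.2) = 8600 + (+504) = 9104 ft.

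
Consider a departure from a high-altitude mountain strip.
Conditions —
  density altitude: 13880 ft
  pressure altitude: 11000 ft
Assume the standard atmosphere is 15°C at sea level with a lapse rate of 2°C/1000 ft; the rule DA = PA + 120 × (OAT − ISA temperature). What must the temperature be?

Density altitude − pressure altitude = 13880 − 11000 = +2880 ft.
At 120 ft/°C that is an ISA deviation of 2880/120 = +24°C.
ISA temperature at 11000 ft = 15 − 2 × (11000/1000) = -7°C.
OAT = ISA + deviation = -7 + (+24) = 17°C.

17°C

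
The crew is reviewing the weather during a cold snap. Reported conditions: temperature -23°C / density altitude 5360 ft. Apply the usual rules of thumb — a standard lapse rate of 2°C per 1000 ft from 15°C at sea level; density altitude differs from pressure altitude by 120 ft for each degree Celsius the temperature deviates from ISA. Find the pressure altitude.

8000 ft

DA = PA + 120 × (OAT − (15 − 2·PA/1000)) = PA + 120·OAT − 1800 + 0.24·PA = 1.24·PA + 120·OAT − 1800.
So 1.24·PA = 5360 − 120 × (-23) + 1800 = 9920.
PA = 9920 / 1.24 = 8000 ft.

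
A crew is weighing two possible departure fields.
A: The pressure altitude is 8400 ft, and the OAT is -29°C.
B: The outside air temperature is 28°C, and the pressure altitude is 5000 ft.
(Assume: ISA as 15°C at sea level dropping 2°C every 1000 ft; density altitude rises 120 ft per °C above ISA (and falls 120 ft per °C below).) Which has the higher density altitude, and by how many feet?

B by 2624 ft

A: ISA temp = -1.8°C, deviation -27.2°C, DA = 8400 + 120 × (-27.2) = 5136 ft.
B: ISA temp = 5°C, deviation +23°C, DA = 5000 + 120 × 23 = 7760 ft.
B is higher by 7760 − 5136 = 2624 ft.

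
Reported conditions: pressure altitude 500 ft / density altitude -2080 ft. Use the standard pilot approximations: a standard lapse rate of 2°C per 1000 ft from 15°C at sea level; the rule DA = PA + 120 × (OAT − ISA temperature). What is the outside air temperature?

Density altitude − pressure altitude = -2080 − 500 = -2580 ft.
At 120 ft/°C that is an ISA deviation of -2580/120 = -21.5°C.
ISA temperature at 500 ft = 15 − 2 × (500/1000) = 14°C.
OAT = ISA + deviation = 14 + (-21.5) = -7.5°C.

-7.5°C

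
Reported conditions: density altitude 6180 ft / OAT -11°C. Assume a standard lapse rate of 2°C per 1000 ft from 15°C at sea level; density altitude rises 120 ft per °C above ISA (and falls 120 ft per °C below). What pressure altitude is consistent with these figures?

7500 ft

DA = PA + 120 × (OAT − (15 − 2·PA/1000)) = PA + 120·OAT − 1800 + 0.24·PA = 1.24·PA + 120·OAT − 1800.
So 1.24·PA = 6180 − 120 × (-11) + 1800 = 9300.
PA = 9300 / 1.24 = 7500 ft.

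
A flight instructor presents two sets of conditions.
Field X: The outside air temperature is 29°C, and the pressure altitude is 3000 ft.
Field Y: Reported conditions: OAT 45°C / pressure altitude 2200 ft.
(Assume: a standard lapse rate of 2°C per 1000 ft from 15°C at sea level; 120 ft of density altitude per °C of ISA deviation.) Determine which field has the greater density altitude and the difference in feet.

Field X: ISA temp = 9°C, deviation +20°C, DA = 3000 + 120 × 20 = 5400 ft.
Field Y: ISA temp = 10.6°C, deviation +34.4°C, DA = 2200 + 120 × 34.4 = 6328 ft.
Field Y is higher by 6328 − 5400 = 928 ft.

Field Y by 928 ft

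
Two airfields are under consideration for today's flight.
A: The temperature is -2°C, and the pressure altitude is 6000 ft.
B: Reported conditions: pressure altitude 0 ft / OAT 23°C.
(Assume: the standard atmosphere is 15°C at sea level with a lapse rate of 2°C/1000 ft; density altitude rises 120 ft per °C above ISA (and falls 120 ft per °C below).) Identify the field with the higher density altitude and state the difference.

A by 4440 ft

A: ISA temp = 3°C, deviation -5°C, DA = 6000 + 120 × (-5) = 5400 ft.
B: ISA temp = 15°C, deviation +8°C, DA = 0 + 120 × 8 = 960 ft.
A is higher by 5400 − 960 = 4440 ft.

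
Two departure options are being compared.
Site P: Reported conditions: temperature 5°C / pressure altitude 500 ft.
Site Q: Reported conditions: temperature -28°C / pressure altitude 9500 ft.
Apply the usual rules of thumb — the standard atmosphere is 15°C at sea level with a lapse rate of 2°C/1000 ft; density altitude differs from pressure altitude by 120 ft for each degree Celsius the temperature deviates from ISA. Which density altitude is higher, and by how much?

Site Q by 7200 ft

Site P: ISA temp = 14°C, deviation -9°C, DA = 500 + 120 × (-9) = -580 ft.
Site Q: ISA temp = -4°C, deviation -24°C, DA = 9500 + 120 × (-24) = 6620 ft.
Site Q is higher by 6620 − (-580) = 7200 ft.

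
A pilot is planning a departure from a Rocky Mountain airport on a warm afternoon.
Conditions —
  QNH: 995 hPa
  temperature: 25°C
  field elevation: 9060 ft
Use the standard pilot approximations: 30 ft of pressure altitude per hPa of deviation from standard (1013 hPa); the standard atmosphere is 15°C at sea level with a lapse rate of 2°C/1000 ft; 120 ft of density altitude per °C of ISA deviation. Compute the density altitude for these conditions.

13104 ft

Pressure altitude = 9060 + (1013 − 995) × 30 = 9060 + (+540) = 9600 ft.
ISA temperature at 9600 ft = 15 − 2 × (9600/1000) = -4.2°C.
ISA deviation = 25 − (-4.2) = +29.2°C.
Density altitude = 9600 + 120 × (29.2) = 13104 ft.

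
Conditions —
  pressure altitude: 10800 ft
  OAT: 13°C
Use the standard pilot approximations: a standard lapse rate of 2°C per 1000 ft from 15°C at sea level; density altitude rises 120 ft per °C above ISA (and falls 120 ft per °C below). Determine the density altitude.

13152 ft

ISA temperature at 10800 ft = 15 − 2 × (10800/1000) = -6.6°C.
ISA deviation = 13 − (-6.6) = +19.6°C.
Density altitude = 10800 + 120 × (19.6) = 10800 + (+2352) = 13152 ft.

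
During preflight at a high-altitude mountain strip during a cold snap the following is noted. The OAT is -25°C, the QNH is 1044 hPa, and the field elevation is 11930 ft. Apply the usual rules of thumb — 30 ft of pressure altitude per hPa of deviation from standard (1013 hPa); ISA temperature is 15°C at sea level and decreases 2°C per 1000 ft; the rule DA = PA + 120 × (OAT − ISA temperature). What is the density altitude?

8840 ft

Pressure altitude = 11930 + (1013 − 1044) × 30 = 11930 + (-930) = 11000 ft.
ISA temperature at 11000 ft = 15 − 2 × (11000/1000) = -7°C.
ISA deviation = -25 − (-7) = -18°C.
Density altitude = 11000 + 120 × (-18) = 8840 ft.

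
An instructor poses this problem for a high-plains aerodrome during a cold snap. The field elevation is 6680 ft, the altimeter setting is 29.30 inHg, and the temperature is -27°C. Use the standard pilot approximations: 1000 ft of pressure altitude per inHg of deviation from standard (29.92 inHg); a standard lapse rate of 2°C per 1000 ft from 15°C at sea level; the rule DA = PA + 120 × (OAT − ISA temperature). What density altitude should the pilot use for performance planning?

Pressure altitude = 6680 + (29.92 − 29.30) × 1000 = 6680 + (+620) = 7300 ft.
ISA temperature at 7300 ft = 15 − 2 × (7300/1000) = 0.4°C.
ISA deviation = -27 − 0.4 = -27.4°C.
Density altitude = 7300 + 120 × (-27.4) = 4012 ft.

4012 ft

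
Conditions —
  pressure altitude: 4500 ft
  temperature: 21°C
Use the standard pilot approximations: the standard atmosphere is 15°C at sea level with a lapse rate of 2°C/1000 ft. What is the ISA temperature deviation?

ISA temperature at 4500 ft = 15 − 2 × (4500/1000) = 6°C.
Deviation = OAT − ISA = 21 − 6 = +15°C.

ISA+15°C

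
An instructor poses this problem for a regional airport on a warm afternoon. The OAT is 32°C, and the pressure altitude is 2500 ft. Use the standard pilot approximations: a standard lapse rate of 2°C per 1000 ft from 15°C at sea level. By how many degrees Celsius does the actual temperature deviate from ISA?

ISA+22°C

ISA temperature at 2500 ft = 15 − 2 × (2500/1000) = 10°C.
Deviation = OAT − ISA = 32 − 10 = +22°C.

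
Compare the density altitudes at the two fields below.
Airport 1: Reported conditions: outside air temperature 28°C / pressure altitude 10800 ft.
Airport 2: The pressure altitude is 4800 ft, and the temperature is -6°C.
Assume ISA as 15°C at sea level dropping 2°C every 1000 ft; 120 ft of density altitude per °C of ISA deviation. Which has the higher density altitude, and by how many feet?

Airport 1 by 11520 ft

Airport 1: ISA temp = -6.6°C, deviation +34.6°C, DA = 10800 + 120 × 34.6 = 14952 ft.
Airport 2: ISA temp = 5.4°C, deviation -11.4°C, DA = 4800 + 120 × (-11.4) = 3432 ft.
Airport 1 is higher by 14952 − 3432 = 11520 ft.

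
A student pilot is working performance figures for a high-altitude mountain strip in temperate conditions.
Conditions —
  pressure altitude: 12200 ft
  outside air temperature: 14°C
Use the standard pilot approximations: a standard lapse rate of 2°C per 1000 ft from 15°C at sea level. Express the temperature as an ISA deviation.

ISA+23.4°C

ISA temperature at 12200 ft = 15 − 2 × (12200/1000) = -9.4°C.
Deviation = OAT − ISA = 14 − (-9.4) = +23.4°C.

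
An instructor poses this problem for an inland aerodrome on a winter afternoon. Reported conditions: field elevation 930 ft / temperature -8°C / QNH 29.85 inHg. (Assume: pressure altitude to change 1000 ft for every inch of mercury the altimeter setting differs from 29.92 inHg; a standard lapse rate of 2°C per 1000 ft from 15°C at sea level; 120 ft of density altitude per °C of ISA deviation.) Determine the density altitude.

-1520 ft

Pressure altitude = 930 + (29.92 − 29.85) × 1000 = 930 + (+70) = 1000 ft.
ISA temperature at 1000 ft = 15 − 2 × (1000/1000) = 13°C.
ISA deviation = -8 − 13 = -21°C.
Density altitude = 1000 + 120 × (-21) = -1520 ft.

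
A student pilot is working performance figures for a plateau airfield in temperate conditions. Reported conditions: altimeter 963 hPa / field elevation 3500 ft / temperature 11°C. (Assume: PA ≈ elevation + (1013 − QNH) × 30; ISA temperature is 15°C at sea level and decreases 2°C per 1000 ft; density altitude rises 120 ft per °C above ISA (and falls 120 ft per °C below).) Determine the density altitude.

5720 ft

Pressure altitude = 3500 + (1013 − 963) × 30 = 3500 + (+1500) = 5000 ft.
ISA temperature at 5000 ft = 15 − 2 × (5000/1000) = 5°C.
ISA deviation = 11 − 5 = +6°C.
Density altitude = 5000 + 120 × (6) = 5720 ft.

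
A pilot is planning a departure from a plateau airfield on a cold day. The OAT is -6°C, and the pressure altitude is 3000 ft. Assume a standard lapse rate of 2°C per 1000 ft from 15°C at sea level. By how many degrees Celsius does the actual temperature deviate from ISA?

ISA-15°C

ISA temperature at 3000 ft = 15 − 2 × (3000/1000) = 9°C.
Deviation = OAT − ISA = -6 − 9 = -15°C.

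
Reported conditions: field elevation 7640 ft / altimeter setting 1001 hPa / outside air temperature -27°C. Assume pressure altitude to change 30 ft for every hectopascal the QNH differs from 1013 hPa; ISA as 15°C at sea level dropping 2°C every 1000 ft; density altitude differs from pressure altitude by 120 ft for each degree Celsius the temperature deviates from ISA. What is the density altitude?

4880 ft

Pressure altitude = 7640 + (1013 − 1001) × 30 = 7640 + (+360) = 8000 ft.
ISA temperature at 8000 ft = 15 − 2 × (8000/1000) = -1°C.
ISA deviation = -27 − (-1) = -26°C.
Density altitude = 8000 + 120 × (-26) = 4880 ft.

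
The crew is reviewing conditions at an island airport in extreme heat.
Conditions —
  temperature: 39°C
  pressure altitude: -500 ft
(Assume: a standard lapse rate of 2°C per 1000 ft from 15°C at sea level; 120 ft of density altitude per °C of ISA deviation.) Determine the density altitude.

2260 ft

ISA temperature at -500 ft = 15 − 2 × (-500/1000) = 16°C.
ISA deviation = 39 − 16 = +23°C.
Density altitude = -500 + 120 × (23) = -500 + (+2760) = 2260 ft.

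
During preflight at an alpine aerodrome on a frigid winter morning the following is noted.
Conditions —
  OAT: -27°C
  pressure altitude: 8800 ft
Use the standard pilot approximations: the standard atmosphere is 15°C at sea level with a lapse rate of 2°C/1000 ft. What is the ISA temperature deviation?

ISA temperature at 8800 ft = 15 − 2 × (8800/1000) = -2.6°C.
Deviation = OAT − ISA = -27 − (-2.6) = -24.4°C.

ISA-24.4°C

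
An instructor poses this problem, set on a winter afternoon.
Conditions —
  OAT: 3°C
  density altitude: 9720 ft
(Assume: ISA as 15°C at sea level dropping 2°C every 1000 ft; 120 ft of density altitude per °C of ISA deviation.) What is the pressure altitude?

DA = PA + 120 × (OAT − (15 − 2·PA/1000)) = PA + 120·OAT − 1800 + 0.24·PA = 1.24·PA + 120·OAT − 1800.
So 1.24·PA = 9720 − 120 × 3 + 1800 = 11160.
PA = 11160 / 1.24 = 9000 ft.

9000 ft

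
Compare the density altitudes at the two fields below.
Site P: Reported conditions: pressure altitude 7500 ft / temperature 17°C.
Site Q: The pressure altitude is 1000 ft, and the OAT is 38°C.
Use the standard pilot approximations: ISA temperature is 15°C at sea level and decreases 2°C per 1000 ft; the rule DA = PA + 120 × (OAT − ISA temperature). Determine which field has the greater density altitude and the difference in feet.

Site P by 5540 ft

Site P: ISA temp = 0°C, deviation +17°C, DA = 7500 + 120 × 17 = 9540 ft.
Site Q: ISA temp = 13°C, deviation +25°C, DA = 1000 + 120 × 25 = 4000 ft.
Site P is higher by 9540 − 4000 = 5540 ft.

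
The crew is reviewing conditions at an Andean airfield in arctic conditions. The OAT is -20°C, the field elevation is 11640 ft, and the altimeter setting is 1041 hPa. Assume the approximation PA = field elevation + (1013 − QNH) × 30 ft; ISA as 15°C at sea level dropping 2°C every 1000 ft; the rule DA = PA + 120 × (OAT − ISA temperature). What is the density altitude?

Pressure altitude = 11640 + (1013 − 1041) × 30 = 11640 + (-840) = 10800 ft.
ISA temperature at 10800 ft = 15 − 2 × (10800/1000) = -6.6°C.
ISA deviation = -20 − (-6.6) = -13.4°C.
Density altitude = 10800 + 120 × (-13.4) = 9192 ft.

9192 ft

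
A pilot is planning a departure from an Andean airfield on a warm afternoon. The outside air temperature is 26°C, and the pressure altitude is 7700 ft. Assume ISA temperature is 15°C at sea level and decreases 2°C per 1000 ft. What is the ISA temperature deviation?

ISA temperature at 7700 ft = 15 − 2 × (7700/1000) = -0.4°C.
Deviation = OAT − ISA = 26 − (-0.4) = +26.4°C.

ISA+26.4°C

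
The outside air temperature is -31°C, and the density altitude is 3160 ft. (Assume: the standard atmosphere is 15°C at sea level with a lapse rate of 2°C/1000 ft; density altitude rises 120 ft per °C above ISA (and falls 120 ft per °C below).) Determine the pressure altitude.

7000 ft

DA = PA + 120 × (OAT − (15 − 2·PA/1000)) = PA + 120·OAT − 1800 + 0.24·PA = 1.24·PA + 120·OAT − 1800.
So 1.24·PA = 3160 − 120 × (-31) + 1800 = 8680.
PA = 8680 / 1.24 = 7000 ft.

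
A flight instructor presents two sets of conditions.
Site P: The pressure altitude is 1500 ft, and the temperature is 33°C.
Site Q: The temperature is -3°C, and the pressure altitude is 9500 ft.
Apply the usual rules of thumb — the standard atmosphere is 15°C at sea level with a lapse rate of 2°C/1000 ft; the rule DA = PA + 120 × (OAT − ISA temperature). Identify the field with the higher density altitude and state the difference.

Site P: ISA temp = 12°C, deviation +21°C, DA = 1500 + 120 × 21 = 4020 ft.
Site Q: ISA temp = -4°C, deviation +1°C, DA = 9500 + 120 × 1 = 9620 ft.
Site Q is higher by 9620 − 4020 = 5600 ft.

Site Q by 5600 ft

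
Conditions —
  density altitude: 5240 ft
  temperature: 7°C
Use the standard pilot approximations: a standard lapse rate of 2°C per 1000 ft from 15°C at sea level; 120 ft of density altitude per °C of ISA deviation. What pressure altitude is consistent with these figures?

DA = PA + 120 × (OAT − (15 − 2·PA/1000)) = PA + 120·OAT − 1800 + 0.24·PA = 1.24·PA + 120·OAT − 1800.
So 1.24·PA = 5240 − 120 × 7 + 1800 = 6200.
PA = 6200 / 1.24 = 5000 ft.

5000 ft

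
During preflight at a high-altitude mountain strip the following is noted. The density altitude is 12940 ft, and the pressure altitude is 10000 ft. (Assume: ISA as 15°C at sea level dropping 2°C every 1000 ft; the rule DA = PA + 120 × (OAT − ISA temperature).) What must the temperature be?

Density altitude − pressure altitude = 12940 − 10000 = +2940 ft.
At 120 ft/°C that is an ISA deviation of 2940/120 = +24.5°C.
ISA temperature at 10000 ft = 15 − 2 × (10000/1000) = -5°C.
OAT = ISA + deviation = -5 + (+24.5) = 19.5°C.

19.5°C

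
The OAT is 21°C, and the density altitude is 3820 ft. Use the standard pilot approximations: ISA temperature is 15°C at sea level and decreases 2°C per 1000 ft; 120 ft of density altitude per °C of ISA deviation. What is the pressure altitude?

DA = PA + 120 × (OAT − (15 − 2·PA/1000)) = PA + 120·OAT − 1800 + 0.24·PA = 1.24·PA + 120·OAT − 1800.
So 1.24·PA = 3820 − 120 × 21 + 1800 = 3100.
PA = 3100 / 1.24 = 2500 ft.

2500 ft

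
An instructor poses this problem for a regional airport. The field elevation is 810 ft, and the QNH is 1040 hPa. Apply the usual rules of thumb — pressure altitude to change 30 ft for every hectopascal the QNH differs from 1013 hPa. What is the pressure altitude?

0 ft

Pressure correction = (1013 − 1040) × 30 = -810 ft.
Pressure altitude = 810 + (-810) = 0 ft.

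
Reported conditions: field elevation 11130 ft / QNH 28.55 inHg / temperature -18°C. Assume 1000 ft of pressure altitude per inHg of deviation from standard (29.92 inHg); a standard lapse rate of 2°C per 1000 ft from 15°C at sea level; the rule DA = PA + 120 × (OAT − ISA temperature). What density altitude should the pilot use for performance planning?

11540 ft

Pressure altitude = 11130 + (29.92 − 28.55) × 1000 = 11130 + (+1370) = 12500 ft.
ISA temperature at 12500 ft = 15 − 2 × (12500/1000) = -10°C.
ISA deviation = -18 − (-10) = -8°C.
Density altitude = 12500 + 120 × (-8) = 11540 ft.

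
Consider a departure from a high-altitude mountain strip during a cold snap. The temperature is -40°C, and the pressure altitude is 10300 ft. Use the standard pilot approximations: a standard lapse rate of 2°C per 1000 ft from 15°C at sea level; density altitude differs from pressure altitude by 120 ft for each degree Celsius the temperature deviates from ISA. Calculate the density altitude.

6172 ft

ISA temperature at 10300 ft = 15 − 2 × (10300/1000) = -5.6°C.
ISA deviation = -40 − (-5.6) = -34.4°C.
Density altitude = 10300 + 120 × (-34.4) = 10300 + (-4128) = 6172 ft.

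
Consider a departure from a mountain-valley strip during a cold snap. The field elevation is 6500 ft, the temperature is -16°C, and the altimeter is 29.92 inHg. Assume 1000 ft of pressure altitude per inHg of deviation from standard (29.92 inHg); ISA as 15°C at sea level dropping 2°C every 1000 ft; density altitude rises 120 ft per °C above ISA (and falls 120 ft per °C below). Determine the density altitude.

Pressure altitude = 6500 + (29.92 − 29.92) × 1000 = 6500 + (0) = 6500 ft.
ISA temperature at 6500 ft = 15 − 2 × (6500/1000) = 2°C.
ISA deviation = -16 − 2 = -18°C.
Density altitude = 6500 + 120 × (-18) = 4340 ft.

4340 ft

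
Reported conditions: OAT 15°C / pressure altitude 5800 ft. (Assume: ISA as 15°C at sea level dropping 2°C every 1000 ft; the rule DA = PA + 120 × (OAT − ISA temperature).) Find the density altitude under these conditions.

7192 ft

ISA temperature at 5800 ft = 15 − 2 × (5800/1000) = 3.4°C.
ISA deviation = 15 − 3.4 = +11.6°C.
Density altitude = 5800 + 120 × (11.6) = 5800 + (+1392) = 7192 ft.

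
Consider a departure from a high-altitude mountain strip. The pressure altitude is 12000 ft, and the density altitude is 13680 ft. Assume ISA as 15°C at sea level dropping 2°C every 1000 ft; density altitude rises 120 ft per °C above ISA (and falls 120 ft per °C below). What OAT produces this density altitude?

5°C

Density altitude − pressure altitude = 13680 − 12000 = +1680 ft.
At 120 ft/°C that is an ISA deviation of 1680/120 = +14°C.
ISA temperature at 12000 ft = 15 − 2 × (12000/1000) = -9°C.
OAT = ISA + deviation = -9 + (+14) = 5°C.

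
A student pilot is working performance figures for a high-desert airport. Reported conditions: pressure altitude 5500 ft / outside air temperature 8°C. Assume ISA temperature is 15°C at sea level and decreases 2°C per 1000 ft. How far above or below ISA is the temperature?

ISA temperature at 5500 ft = 15 − 2 × (5500/1000) = 4°C.
Deviation = OAT − ISA = 8 − 4 = +4°C.

ISA+4°C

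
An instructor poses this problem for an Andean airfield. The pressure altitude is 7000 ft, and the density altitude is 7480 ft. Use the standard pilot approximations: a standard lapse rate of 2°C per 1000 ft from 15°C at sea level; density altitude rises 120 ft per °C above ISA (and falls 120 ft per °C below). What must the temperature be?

Density altitude − pressure altitude = 7480 − 7000 = +480 ft.
At 120 ft/°C that is an ISA deviation of 480/120 = +4°C.
ISA temperature at 7000 ft = 15 − 2 × (7000/1000) = 1°C.
OAT = ISA + deviation = 1 + (+4) = 5°C.

5°C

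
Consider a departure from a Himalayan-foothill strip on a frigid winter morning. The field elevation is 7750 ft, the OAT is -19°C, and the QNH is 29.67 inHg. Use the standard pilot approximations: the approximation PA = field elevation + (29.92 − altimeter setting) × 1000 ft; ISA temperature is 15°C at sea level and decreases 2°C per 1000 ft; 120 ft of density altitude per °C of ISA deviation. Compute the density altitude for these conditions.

Pressure altitude = 7750 + (29.92 − 29.67) × 1000 = 7750 + (+250) = 8000 ft.
ISA temperature at 8000 ft = 15 − 2 × (8000/1000) = -1°C.
ISA deviation = -19 − (-1) = -18°C.
Density altitude = 8000 + 120 × (-18) = 5840 ft.

5840 ft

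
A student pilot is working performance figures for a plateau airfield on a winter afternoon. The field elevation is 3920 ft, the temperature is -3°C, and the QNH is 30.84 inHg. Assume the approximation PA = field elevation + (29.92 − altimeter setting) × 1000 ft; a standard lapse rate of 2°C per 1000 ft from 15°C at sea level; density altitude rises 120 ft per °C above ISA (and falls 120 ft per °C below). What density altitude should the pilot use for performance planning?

1560 ft

Pressure altitude = 3920 + (29.92 − 30.84) × 1000 = 3920 + (-920) = 3000 ft.
ISA temperature at 3000 ft = 15 − 2 × (3000/1000) = 9°C.
ISA deviation = -3 − 9 = -12°C.
Density altitude = 3000 + 120 × (-12) = 1560 ft.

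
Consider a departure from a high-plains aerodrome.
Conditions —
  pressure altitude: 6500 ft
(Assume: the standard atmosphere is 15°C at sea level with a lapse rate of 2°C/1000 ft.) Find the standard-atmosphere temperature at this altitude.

ISA temperature = 15 − 2 × (6500/1000) = 15 − 13 = 2°C.

2°C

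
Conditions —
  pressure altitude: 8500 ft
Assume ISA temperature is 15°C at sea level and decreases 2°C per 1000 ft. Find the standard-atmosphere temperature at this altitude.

-2°C

ISA temperature = 15 − 2 × (8500/1000) = 15 − 17 = -2°C.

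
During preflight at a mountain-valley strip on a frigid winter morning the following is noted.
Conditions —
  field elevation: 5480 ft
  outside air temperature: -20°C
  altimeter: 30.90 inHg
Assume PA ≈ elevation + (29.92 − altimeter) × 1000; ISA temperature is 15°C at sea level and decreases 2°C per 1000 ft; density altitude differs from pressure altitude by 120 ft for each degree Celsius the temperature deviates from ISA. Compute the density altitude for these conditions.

1380 ft

Pressure altitude = 5480 + (29.92 − 30.90) × 1000 = 5480 + (-980) = 4500 ft.
ISA temperature at 4500 ft = 15 − 2 × (4500/1000) = 6°C.
ISA deviation = -20 − 6 = -26°C.
Density altitude = 4500 + 120 × (-26) = 1380 ft.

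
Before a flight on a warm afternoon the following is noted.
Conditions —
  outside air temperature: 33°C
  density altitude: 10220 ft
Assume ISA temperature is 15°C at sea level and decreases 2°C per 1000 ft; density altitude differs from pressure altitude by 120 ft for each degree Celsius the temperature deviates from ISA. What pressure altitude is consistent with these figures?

DA = PA + 120 × (OAT − (15 − 2·PA/1000)) = PA + 120·OAT − 1800 + 0.24·PA = 1.24·PA + 120·OAT − 1800.
So 1.24·PA = 10220 − 120 × 33 + 1800 = 8060.
PA = 8060 / 1.24 = 6500 ft.

6500 ft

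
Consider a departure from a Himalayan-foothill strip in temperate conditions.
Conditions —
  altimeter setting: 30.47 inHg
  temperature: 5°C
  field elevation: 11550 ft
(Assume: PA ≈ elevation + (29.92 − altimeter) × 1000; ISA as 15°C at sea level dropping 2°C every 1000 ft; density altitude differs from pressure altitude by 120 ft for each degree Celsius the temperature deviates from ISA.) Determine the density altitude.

Pressure altitude = 11550 + (29.92 − 30.47) × 1000 = 11550 + (-550) = 11000 ft.
ISA temperature at 11000 ft = 15 − 2 × (11000/1000) = -7°C.
ISA deviation = 5 − (-7) = +12°C.
Density altitude = 11000 + 120 × (12) = 12440 ft.

12440 ft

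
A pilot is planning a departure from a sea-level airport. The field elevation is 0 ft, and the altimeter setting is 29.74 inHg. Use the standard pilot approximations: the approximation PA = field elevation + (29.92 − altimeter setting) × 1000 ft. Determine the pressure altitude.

Pressure correction = (29.92 − 29.74) × 1000 = +180 ft.
Pressure altitude = 0 + (+180) = 180 ft.

180 ft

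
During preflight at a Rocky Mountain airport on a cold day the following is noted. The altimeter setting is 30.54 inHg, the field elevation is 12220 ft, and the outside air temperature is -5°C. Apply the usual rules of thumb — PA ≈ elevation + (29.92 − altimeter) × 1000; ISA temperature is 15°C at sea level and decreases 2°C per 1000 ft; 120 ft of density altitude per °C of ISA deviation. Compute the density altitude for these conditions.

Pressure altitude = 12220 + (29.92 − 30.54) × 1000 = 12220 + (-620) = 11600 ft.
ISA temperature at 11600 ft = 15 − 2 × (11600/1000) = -8.2°C.
ISA deviation = -5 − (-8.2) = +3.2°C.
Density altitude = 11600 + 120 × (3.2) = 11984 ft.

11984 ft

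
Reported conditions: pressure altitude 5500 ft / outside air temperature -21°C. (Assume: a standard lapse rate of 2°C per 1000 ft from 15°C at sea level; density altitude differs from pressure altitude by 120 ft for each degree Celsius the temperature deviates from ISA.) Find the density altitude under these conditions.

2500 ft

ISA temperature at 5500 ft = 15 − 2 × (5500/1000) = 4°C.
ISA deviation = -21 − 4 = -25°C.
Density altitude = 5500 + 120 × (-25) = 5500 + (-3000) = 2500 ft.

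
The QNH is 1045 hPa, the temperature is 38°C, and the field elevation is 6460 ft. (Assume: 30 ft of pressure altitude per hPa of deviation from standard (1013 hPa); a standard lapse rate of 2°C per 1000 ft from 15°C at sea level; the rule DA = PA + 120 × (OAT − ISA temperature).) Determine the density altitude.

Pressure altitude = 6460 + (1013 − 1045) × 30 = 6460 + (-960) = 5500 ft.
ISA temperature at 5500 ft = 15 − 2 × (5500/1000) = 4°C.
ISA deviation = 38 − 4 = +34°C.
Density altitude = 5500 + 120 × (34) = 9580 ft.

9580 ft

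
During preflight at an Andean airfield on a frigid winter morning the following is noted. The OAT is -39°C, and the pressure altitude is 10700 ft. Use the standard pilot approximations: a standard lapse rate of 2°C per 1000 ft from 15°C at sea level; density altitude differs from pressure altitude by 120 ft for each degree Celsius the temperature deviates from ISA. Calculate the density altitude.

ISA temperature at 10700 ft = 15 − 2 × (10700/1000) = -6.4°C.
ISA deviation = -39 − (-6.4) = -32.6°C.
Density altitude = 10700 + 120 × (-32.6) = 10700 + (-3912) = 6788 ft.

6788 ft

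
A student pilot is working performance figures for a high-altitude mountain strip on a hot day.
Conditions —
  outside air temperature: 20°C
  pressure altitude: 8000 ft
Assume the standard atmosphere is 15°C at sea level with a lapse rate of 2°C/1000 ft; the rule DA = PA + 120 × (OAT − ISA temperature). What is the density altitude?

10520 ft

ISA temperature at 8000 ft = 15 − 2 × (8000/1000) = -1°C.
ISA deviation = 20 − (-1) = +21°C.
Density altitude = 8000 + 120 × (21) = 8000 + (+2520) = 10520 ft.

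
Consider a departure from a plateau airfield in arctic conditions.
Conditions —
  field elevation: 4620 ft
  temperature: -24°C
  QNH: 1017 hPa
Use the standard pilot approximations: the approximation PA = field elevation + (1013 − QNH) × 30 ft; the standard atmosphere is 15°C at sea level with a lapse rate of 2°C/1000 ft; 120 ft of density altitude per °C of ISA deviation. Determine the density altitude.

Pressure altitude = 4620 + (1013 − 1017) × 30 = 4620 + (-120) = 4500 ft.
ISA temperature at 4500 ft = 15 − 2 × (4500/1000) = 6°C.
ISA deviation = -24 − 6 = -30°C.
Density altitude = 4500 + 120 × (-30) = 900 ft.

900 ft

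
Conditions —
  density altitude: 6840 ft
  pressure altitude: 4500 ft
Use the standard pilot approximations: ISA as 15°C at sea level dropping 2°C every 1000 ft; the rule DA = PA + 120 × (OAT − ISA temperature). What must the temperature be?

Density altitude − pressure altitude = 6840 − 4500 = +2340 ft.
At 120 ft/°C that is an ISA deviation of 2340/120 = +19.5°C.
ISA temperature at 4500 ft = 15 − 2 × (4500/1000) = 6°C.
OAT = ISA + deviation = 6 + (+19.5) = 25.5°C.

25.5°C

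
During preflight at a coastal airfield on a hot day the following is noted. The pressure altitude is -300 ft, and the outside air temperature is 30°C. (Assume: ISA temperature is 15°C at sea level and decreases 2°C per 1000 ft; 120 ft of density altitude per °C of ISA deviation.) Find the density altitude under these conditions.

ISA temperature at -300 ft = 15 − 2 × (-300/1000) = 15.6°C.
ISA deviation = 30 − 15.6 = +14.4°C.
Density altitude = -300 + 120 × (14.4) = -300 + (+1728) = 1428 ft.

1428 ft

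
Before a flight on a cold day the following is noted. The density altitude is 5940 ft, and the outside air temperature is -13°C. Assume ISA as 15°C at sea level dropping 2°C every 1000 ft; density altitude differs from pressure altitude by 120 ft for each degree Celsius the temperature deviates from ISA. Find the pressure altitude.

DA = PA + 120 × (OAT − (15 − 2·PA/1000)) = PA + 120·OAT − 1800 + 0.24·PA = 1.24·PA + 120·OAT − 1800.
So 1.24·PA = 5940 − 120 × (-13) + 1800 = 9300.
PA = 9300 / 1.24 = 7500 ft.

7500 ft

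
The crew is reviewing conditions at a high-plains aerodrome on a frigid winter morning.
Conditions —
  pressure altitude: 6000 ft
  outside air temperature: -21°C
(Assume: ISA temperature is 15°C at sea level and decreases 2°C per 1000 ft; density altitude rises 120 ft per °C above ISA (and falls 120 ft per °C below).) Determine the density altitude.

3120 ft

ISA temperature at 6000 ft = 15 − 2 × (6000/1000) = 3°C.
ISA deviation = -21 − 3 = -24°C.
Density altitude = 6000 + 120 × (-24) = 6000 + (-2880) = 3120 ft.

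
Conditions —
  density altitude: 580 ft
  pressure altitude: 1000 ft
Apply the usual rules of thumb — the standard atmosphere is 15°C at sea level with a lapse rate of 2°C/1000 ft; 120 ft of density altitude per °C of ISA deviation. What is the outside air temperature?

9.5°C

Density altitude − pressure altitude = 580 − 1000 = -420 ft.
At 120 ft/°C that is an ISA deviation of -420/120 = -3.5°C.
ISA temperature at 1000 ft = 15 − 2 × (1000/1000) = 13°C.
OAT = ISA + deviation = 13 + (-3.5) = 9.5°C.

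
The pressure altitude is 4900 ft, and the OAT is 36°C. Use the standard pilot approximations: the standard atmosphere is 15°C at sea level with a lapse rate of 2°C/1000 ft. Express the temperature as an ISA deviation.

ISA temperature at 4900 ft = 15 − 2 × (4900/1000) = 5.2°C.
Deviation = OAT − ISA = 36 − 5.2 = +30.8°C.

ISA+30.8°C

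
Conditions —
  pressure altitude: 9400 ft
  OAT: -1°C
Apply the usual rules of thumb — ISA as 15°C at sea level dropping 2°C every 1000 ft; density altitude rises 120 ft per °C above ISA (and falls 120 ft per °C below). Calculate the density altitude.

9736 ft

ISA temperature at 9400 ft = 15 − 2 × (9400/1000) = -3.8°C.
ISA deviation = -1 − (-3.8) = +2.8°C.
Density altitude = 9400 + 120 × (2.8) = 9400 + (+336) = 9736 ft.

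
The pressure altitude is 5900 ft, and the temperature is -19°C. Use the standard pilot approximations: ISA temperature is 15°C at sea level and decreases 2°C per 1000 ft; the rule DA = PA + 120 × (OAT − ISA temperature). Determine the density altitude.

3236 ft

ISA temperature at 5900 ft = 15 − 2 × (5900/1000) = 3.2°C.
ISA deviation = -19 − 3.2 = -22.2°C.
Density altitude = 5900 + 120 × (-22.2) = 5900 + (-2664) = 3236 ft.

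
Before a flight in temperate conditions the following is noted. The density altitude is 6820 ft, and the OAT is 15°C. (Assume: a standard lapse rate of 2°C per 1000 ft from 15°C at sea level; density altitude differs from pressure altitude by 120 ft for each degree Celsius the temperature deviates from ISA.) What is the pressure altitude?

DA = PA + 120 × (OAT − (15 − 2·PA/1000)) = PA + 120·OAT − 1800 + 0.24·PA = 1.24·PA + 120·OAT − 1800.
So 1.24·PA = 6820 − 120 × 15 + 1800 = 6820.
PA = 6820 / 1.24 = 5500 ft.

5500 ft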